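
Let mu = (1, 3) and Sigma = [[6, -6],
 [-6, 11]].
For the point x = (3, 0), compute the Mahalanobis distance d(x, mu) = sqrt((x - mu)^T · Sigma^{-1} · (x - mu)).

Step 1 — centre the observation: (x - mu) = (2, -3).

Step 2 — invert Sigma. det(Sigma) = 6·11 - (-6)² = 30.
  Sigma^{-1} = (1/det) · [[d, -b], [-b, a]] = [[0.3667, 0.2],
 [0.2, 0.2]].

Step 3 — form the quadratic (x - mu)^T · Sigma^{-1} · (x - mu):
  Sigma^{-1} · (x - mu) = (0.1333, -0.2).
  (x - mu)^T · [Sigma^{-1} · (x - mu)] = (2)·(0.1333) + (-3)·(-0.2) = 0.8667.

Step 4 — take square root: d = √(0.8667) ≈ 0.9309.

d(x, mu) = √(0.8667) ≈ 0.9309


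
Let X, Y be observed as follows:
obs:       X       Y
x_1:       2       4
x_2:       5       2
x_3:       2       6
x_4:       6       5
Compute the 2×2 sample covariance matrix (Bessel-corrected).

Step 1 — column means:
  mean(X) = (2 + 5 + 2 + 6) / 4 = 15/4 = 3.75
  mean(Y) = (4 + 2 + 6 + 5) / 4 = 17/4 = 4.25

Step 2 — sample covariance S[i,j] = (1/(n-1)) · Σ_k (x_{k,i} - mean_i) · (x_{k,j} - mean_j), with n-1 = 3.
  S[X,X] = ((-1.75)·(-1.75) + (1.25)·(1.25) + (-1.75)·(-1.75) + (2.25)·(2.25)) / 3 = 12.75/3 = 4.25
  S[X,Y] = ((-1.75)·(-0.25) + (1.25)·(-2.25) + (-1.75)·(1.75) + (2.25)·(0.75)) / 3 = -3.75/3 = -1.25
  S[Y,Y] = ((-0.25)·(-0.25) + (-2.25)·(-2.25) + (1.75)·(1.75) + (0.75)·(0.75)) / 3 = 8.75/3 = 2.9167

S is symmetric (S[j,i] = S[i,j]). Assembling:

S = [[4.25, -1.25],
 [-1.25, 2.9167]]


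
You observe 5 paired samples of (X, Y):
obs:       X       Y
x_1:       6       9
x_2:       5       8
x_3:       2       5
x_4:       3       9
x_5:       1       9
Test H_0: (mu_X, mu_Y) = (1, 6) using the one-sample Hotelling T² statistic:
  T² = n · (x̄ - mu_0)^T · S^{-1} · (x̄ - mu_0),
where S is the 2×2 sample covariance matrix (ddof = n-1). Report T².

Step 1 — sample mean vector:
  mean(X) = (6 + 5 + 2 + 3 + 1) / 5 = 17/5 = 3.4
  mean(Y) = (9 + 8 + 5 + 9 + 9) / 5 = 40/5 = 8
  x̄ = (3.4, 8),  deviation x̄ - mu_0 = (3.4, 8) - (1, 6) = (2.4, 2).

Step 2 — sample covariance matrix, S[i,j] = (1/(n-1)) · Σ_k (x_{k,i} - mean_i) · (x_{k,j} - mean_j), divisor n-1 = 4:
  S[X,X] = ((2.6)·(2.6) + (1.6)·(1.6) + (-1.4)·(-1.4) + (-0.4)·(-0.4) + (-2.4)·(-2.4)) / 4 = 17.2/4 = 4.3
  S[X,Y] = ((2.6)·(1) + (1.6)·(0) + (-1.4)·(-3) + (-0.4)·(1) + (-2.4)·(1)) / 4 = 4/4 = 1
  S[Y,Y] = ((1)·(1) + (0)·(0) + (-3)·(-3) + (1)·(1) + (1)·(1)) / 4 = 12/4 = 3
  S = [[4.3, 1],
 [1, 3]].

Step 3 — invert S. det(S) = 4.3·3 - (1)² = 11.9.
  S^{-1} = (1/det) · [[d, -b], [-b, a]] = [[0.2521, -0.084],
 [-0.084, 0.3613]].

Step 4 — quadratic form (x̄ - mu_0)^T · S^{-1} · (x̄ - mu_0):
  S^{-1} · (x̄ - mu_0) = (0.437, 0.521),
  (x̄ - mu_0)^T · [...] = (2.4)·(0.437) + (2)·(0.521) = 2.0908.

Step 5 — scale by n: T² = 5 · 2.0908 = 10.4538.

T² ≈ 10.4538


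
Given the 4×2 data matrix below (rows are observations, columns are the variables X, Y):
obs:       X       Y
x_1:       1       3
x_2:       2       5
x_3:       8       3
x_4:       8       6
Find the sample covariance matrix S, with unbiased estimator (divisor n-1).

Step 1 — column means:
  mean(X) = (1 + 2 + 8 + 8) / 4 = 19/4 = 4.75
  mean(Y) = (3 + 5 + 3 + 6) / 4 = 17/4 = 4.25

Step 2 — sample covariance S[i,j] = (1/(n-1)) · Σ_k (x_{k,i} - mean_i) · (x_{k,j} - mean_j), with n-1 = 3.
  S[X,X] = ((-3.75)·(-3.75) + (-2.75)·(-2.75) + (3.25)·(3.25) + (3.25)·(3.25)) / 3 = 42.75/3 = 14.25
  S[X,Y] = ((-3.75)·(-1.25) + (-2.75)·(0.75) + (3.25)·(-1.25) + (3.25)·(1.75)) / 3 = 4.25/3 = 1.4167
  S[Y,Y] = ((-1.25)·(-1.25) + (0.75)·(0.75) + (-1.25)·(-1.25) + (1.75)·(1.75)) / 3 = 6.75/3 = 2.25

S is symmetric (S[j,i] = S[i,j]). Assembling:

S = [[14.25, 1.4167],
 [1.4167, 2.25]]


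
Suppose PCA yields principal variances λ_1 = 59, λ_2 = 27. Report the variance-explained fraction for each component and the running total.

Step 1 — total variance = trace(Sigma) = Σ λ_i = 59 + 27 = 86.

Step 2 — fraction explained by component i = λ_i / Σ λ:
  PC1: 59/86 = 0.686
  PC2: 27/86 = 0.314

Step 3 — cumulative fraction after k components = (λ_1 + ... + λ_k) / Σ λ:
  k = 1: 59/86 = 0.686
  k = 2: (59 + 27)/86 = 86/86 = 1

Summary (fraction, with percent):

explained: PC1 0.686 (68.6%), PC2 0.314 (31.4%);  cumulative: 0.686, 1


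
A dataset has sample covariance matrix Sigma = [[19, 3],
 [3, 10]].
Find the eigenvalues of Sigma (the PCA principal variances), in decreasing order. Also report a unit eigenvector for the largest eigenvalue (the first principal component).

Step 1 — characteristic polynomial of 2×2 Sigma:
  det(Sigma - λI) = λ² - trace · λ + det = 0.
  trace = 19 + 10 = 29, det = 19·10 - (3)² = 181.
Step 2 — discriminant:
  Δ = trace² - 4·det = 841 - 724 = 117.
Step 3 — eigenvalues:
  λ = (trace ± √Δ)/2 = (29 ± 10.8167)/2,
  λ_1 = 19.9083,  λ_2 = 9.0917.

Step 4 — unit eigenvector for λ_1: solve (Sigma - λ_1 I)v = 0. First row:
  (19 - 19.9083)·v_x + (3)·v_y = 0, i.e. (-0.9083)·v_x + (3)·v_y = 0,
  so v ∝ (b, λ_1 - a) = (3, 0.9083) = u.
  ||u|| = √((3)² + (0.9083)²) = √(9.8251) ≈ 3.1345,
  v_1 = u/||u|| ≈ (0.9571, 0.2898) (||v_1|| = 1).

λ_1 = 19.9083,  λ_2 = 9.0917;  v_1 ≈ (0.9571, 0.2898)


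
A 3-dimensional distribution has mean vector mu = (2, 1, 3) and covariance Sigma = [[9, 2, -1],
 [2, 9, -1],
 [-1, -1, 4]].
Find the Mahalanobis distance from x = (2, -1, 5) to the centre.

Step 1 — centre the observation: (x - mu) = (0, -2, 2).

Step 2 — invert Sigma (cofactor / det for 3×3, or solve directly):
  Sigma^{-1} = [[0.119, -0.0238, 0.0238],
 [-0.0238, 0.119, 0.0238],
 [0.0238, 0.0238, 0.2619]].

Step 3 — form the quadratic (x - mu)^T · Sigma^{-1} · (x - mu):
  Sigma^{-1} · (x - mu) = (0.0952, -0.1905, 0.4762).
  (x - mu)^T · [Sigma^{-1} · (x - mu)] = (0)·(0.0952) + (-2)·(-0.1905) + (2)·(0.4762) = 1.3333.

Step 4 — take square root: d = √(1.3333) ≈ 1.1547.

d(x, mu) = √(1.3333) ≈ 1.1547


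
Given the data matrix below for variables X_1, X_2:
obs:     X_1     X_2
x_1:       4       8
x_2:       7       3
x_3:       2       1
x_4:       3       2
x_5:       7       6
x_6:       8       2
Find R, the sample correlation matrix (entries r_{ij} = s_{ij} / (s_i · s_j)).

Step 1 — column means:
  mean(X_1) = (4 + 7 + 2 + 3 + 7 + 8) / 6 = 31/6 = 5.1667
  mean(X_2) = (8 + 3 + 1 + 2 + 6 + 2) / 6 = 22/6 = 3.6667

Step 2 — sample variances and covariances s[i,j] = (1/(n-1)) · Σ_k (x_{k,i} - mean_i) · (x_{k,j} - mean_j), with n-1 = 5:
  s[X_1,X_1] = ((-1.1667)·(-1.1667) + (1.8333)·(1.8333) + (-3.1667)·(-3.1667) + (-2.1667)·(-2.1667) + (1.8333)·(1.8333) + (2.8333)·(2.8333)) / 5 = 30.8333/5 = 6.1667
  s[X_1,X_2] = ((-1.1667)·(4.3333) + (1.8333)·(-0.6667) + (-3.1667)·(-2.6667) + (-2.1667)·(-1.6667) + (1.8333)·(2.3333) + (2.8333)·(-1.6667)) / 5 = 5.3333/5 = 1.0667
  s[X_2,X_2] = ((4.3333)·(4.3333) + (-0.6667)·(-0.6667) + (-2.6667)·(-2.6667) + (-1.6667)·(-1.6667) + (2.3333)·(2.3333) + (-1.6667)·(-1.6667)) / 5 = 37.3333/5 = 7.4667
  Sample standard deviations s_i = √(s[i,i]):
  s(X_1) = √(6.1667) = 2.4833
  s(X_2) = √(7.4667) = 2.7325

Step 3 — r_{ij} = s_{ij} / (s_i · s_j):
  r[X_1,X_1] = 1 (diagonal).
  r[X_1,X_2] = 1.0667 / (2.4833 · 2.7325) = 1.0667 / 6.7856 = 0.1572
  r[X_2,X_2] = 1 (diagonal).

R is symmetric with unit diagonal. Assembling:

R = [[1, 0.1572],
 [0.1572, 1]]


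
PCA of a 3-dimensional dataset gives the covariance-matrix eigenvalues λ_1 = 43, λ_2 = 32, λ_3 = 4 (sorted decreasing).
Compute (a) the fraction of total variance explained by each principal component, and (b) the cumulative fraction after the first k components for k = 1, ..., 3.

Step 1 — total variance = trace(Sigma) = Σ λ_i = 43 + 32 + 4 = 79.

Step 2 — fraction explained by component i = λ_i / Σ λ:
  PC1: 43/79 = 0.5443
  PC2: 32/79 = 0.4051
  PC3: 4/79 = 0.0506

Step 3 — cumulative fraction after k components = (λ_1 + ... + λ_k) / Σ λ:
  k = 1: 43/79 = 0.5443
  k = 2: (43 + 32)/79 = 75/79 = 0.9494
  k = 3: (43 + 32 + 4)/79 = 79/79 = 1

Summary (fraction, with percent):

explained: PC1 0.5443 (54.43%), PC2 0.4051 (40.51%), PC3 0.0506 (5.06%);  cumulative: 0.5443, 0.9494, 1


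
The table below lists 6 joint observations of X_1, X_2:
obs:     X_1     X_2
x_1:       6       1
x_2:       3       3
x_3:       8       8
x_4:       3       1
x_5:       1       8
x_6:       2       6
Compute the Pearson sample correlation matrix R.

Step 1 — column means:
  mean(X_1) = (6 + 3 + 8 + 3 + 1 + 2) / 6 = 23/6 = 3.8333
  mean(X_2) = (1 + 3 + 8 + 1 + 8 + 6) / 6 = 27/6 = 4.5

Step 2 — sample variances and covariances s[i,j] = (1/(n-1)) · Σ_k (x_{k,i} - mean_i) · (x_{k,j} - mean_j), with n-1 = 5:
  s[X_1,X_1] = ((2.1667)·(2.1667) + (-0.8333)·(-0.8333) + (4.1667)·(4.1667) + (-0.8333)·(-0.8333) + (-2.8333)·(-2.8333) + (-1.8333)·(-1.8333)) / 5 = 34.8333/5 = 6.9667
  s[X_1,X_2] = ((2.1667)·(-3.5) + (-0.8333)·(-1.5) + (4.1667)·(3.5) + (-0.8333)·(-3.5) + (-2.8333)·(3.5) + (-1.8333)·(1.5)) / 5 = -1.5/5 = -0.3
  s[X_2,X_2] = ((-3.5)·(-3.5) + (-1.5)·(-1.5) + (3.5)·(3.5) + (-3.5)·(-3.5) + (3.5)·(3.5) + (1.5)·(1.5)) / 5 = 53.5/5 = 10.7
  Sample standard deviations s_i = √(s[i,i]):
  s(X_1) = √(6.9667) = 2.6394
  s(X_2) = √(10.7) = 3.2711

Step 3 — r_{ij} = s_{ij} / (s_i · s_j):
  r[X_1,X_1] = 1 (diagonal).
  r[X_1,X_2] = -0.3 / (2.6394 · 3.2711) = -0.3 / 8.6338 = -0.0347
  r[X_2,X_2] = 1 (diagonal).

R is symmetric with unit diagonal. Assembling:

R = [[1, -0.0347],
 [-0.0347, 1]]


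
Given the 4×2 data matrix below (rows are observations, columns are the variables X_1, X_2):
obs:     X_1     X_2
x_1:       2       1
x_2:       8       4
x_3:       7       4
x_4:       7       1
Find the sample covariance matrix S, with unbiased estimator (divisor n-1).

Step 1 — column means:
  mean(X_1) = (2 + 8 + 7 + 7) / 4 = 24/4 = 6
  mean(X_2) = (1 + 4 + 4 + 1) / 4 = 10/4 = 2.5

Step 2 — sample covariance S[i,j] = (1/(n-1)) · Σ_k (x_{k,i} - mean_i) · (x_{k,j} - mean_j), with n-1 = 3.
  S[X_1,X_1] = ((-4)·(-4) + (2)·(2) + (1)·(1) + (1)·(1)) / 3 = 22/3 = 7.3333
  S[X_1,X_2] = ((-4)·(-1.5) + (2)·(1.5) + (1)·(1.5) + (1)·(-1.5)) / 3 = 9/3 = 3
  S[X_2,X_2] = ((-1.5)·(-1.5) + (1.5)·(1.5) + (1.5)·(1.5) + (-1.5)·(-1.5)) / 3 = 9/3 = 3

S is symmetric (S[j,i] = S[i,j]). Assembling:

S = [[7.3333, 3],
 [3, 3]]


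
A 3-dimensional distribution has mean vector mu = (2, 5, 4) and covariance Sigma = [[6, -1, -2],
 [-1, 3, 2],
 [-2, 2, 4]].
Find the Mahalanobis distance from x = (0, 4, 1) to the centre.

Step 1 — centre the observation: (x - mu) = (-2, -1, -3).

Step 2 — invert Sigma (cofactor / det for 3×3, or solve directly):
  Sigma^{-1} = [[0.2, 0, 0.1],
 [0, 0.5, -0.25],
 [0.1, -0.25, 0.425]].

Step 3 — form the quadratic (x - mu)^T · Sigma^{-1} · (x - mu):
  Sigma^{-1} · (x - mu) = (-0.7, 0.25, -1.225).
  (x - mu)^T · [Sigma^{-1} · (x - mu)] = (-2)·(-0.7) + (-1)·(0.25) + (-3)·(-1.225) = 4.825.

Step 4 — take square root: d = √(4.825) ≈ 2.1966.

d(x, mu) = √(4.825) ≈ 2.1966


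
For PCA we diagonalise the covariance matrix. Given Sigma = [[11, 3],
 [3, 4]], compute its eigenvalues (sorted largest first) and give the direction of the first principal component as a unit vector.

Step 1 — characteristic polynomial of 2×2 Sigma:
  det(Sigma - λI) = λ² - trace · λ + det = 0.
  trace = 11 + 4 = 15, det = 11·4 - (3)² = 35.
Step 2 — discriminant:
  Δ = trace² - 4·det = 225 - 140 = 85.
Step 3 — eigenvalues:
  λ = (trace ± √Δ)/2 = (15 ± 9.2195)/2,
  λ_1 = 12.1098,  λ_2 = 2.8902.

Step 4 — unit eigenvector for λ_1: solve (Sigma - λ_1 I)v = 0. First row:
  (11 - 12.1098)·v_x + (3)·v_y = 0, i.e. (-1.1098)·v_x + (3)·v_y = 0,
  so v ∝ (b, λ_1 - a) = (3, 1.1098) = u.
  ||u|| = √((3)² + (1.1098)²) = √(10.2316) ≈ 3.1987,
  v_1 = u/||u|| ≈ (0.9379, 0.3469) (||v_1|| = 1).

λ_1 = 12.1098,  λ_2 = 2.8902;  v_1 ≈ (0.9379, 0.3469)


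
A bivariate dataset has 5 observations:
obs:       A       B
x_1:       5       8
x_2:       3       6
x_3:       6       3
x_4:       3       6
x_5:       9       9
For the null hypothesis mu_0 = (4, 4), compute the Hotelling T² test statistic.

Step 1 — sample mean vector:
  mean(A) = (5 + 3 + 6 + 3 + 9) / 5 = 26/5 = 5.2
  mean(B) = (8 + 6 + 3 + 6 + 9) / 5 = 32/5 = 6.4
  x̄ = (5.2, 6.4),  deviation x̄ - mu_0 = (5.2, 6.4) - (4, 4) = (1.2, 2.4).

Step 2 — sample covariance matrix, S[i,j] = (1/(n-1)) · Σ_k (x_{k,i} - mean_i) · (x_{k,j} - mean_j), divisor n-1 = 4:
  S[A,A] = ((-0.2)·(-0.2) + (-2.2)·(-2.2) + (0.8)·(0.8) + (-2.2)·(-2.2) + (3.8)·(3.8)) / 4 = 24.8/4 = 6.2
  S[A,B] = ((-0.2)·(1.6) + (-2.2)·(-0.4) + (0.8)·(-3.4) + (-2.2)·(-0.4) + (3.8)·(2.6)) / 4 = 8.6/4 = 2.15
  S[B,B] = ((1.6)·(1.6) + (-0.4)·(-0.4) + (-3.4)·(-3.4) + (-0.4)·(-0.4) + (2.6)·(2.6)) / 4 = 21.2/4 = 5.3
  S = [[6.2, 2.15],
 [2.15, 5.3]].

Step 3 — invert S. det(S) = 6.2·5.3 - (2.15)² = 28.2375.
  S^{-1} = (1/det) · [[d, -b], [-b, a]] = [[0.1877, -0.0761],
 [-0.0761, 0.2196]].

Step 4 — quadratic form (x̄ - mu_0)^T · S^{-1} · (x̄ - mu_0):
  S^{-1} · (x̄ - mu_0) = (0.0425, 0.4356),
  (x̄ - mu_0)^T · [...] = (1.2)·(0.0425) + (2.4)·(0.4356) = 1.0964.

Step 5 — scale by n: T² = 5 · 1.0964 = 5.4821.

T² ≈ 5.4821


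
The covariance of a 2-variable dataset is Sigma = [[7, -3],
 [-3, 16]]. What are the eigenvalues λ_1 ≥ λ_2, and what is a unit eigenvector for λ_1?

Step 1 — characteristic polynomial of 2×2 Sigma:
  det(Sigma - λI) = λ² - trace · λ + det = 0.
  trace = 7 + 16 = 23, det = 7·16 - (-3)² = 103.
Step 2 — discriminant:
  Δ = trace² - 4·det = 529 - 412 = 117.
Step 3 — eigenvalues:
  λ = (trace ± √Δ)/2 = (23 ± 10.8167)/2,
  λ_1 = 16.9083,  λ_2 = 6.0917.

Step 4 — unit eigenvector for λ_1: solve (Sigma - λ_1 I)v = 0. First row:
  (7 - 16.9083)·v_x + (-3)·v_y = 0, i.e. (-9.9083)·v_x + (-3)·v_y = 0,
  so v ∝ (b, λ_1 - a) = (-3, 9.9083); multiply by -1 so the first entry is positive: u = (3, -9.9083).
  ||u|| = √((3)² + (-9.9083)²) = √(107.1749) ≈ 10.3525,
  v_1 = u/||u|| ≈ (0.2898, -0.9571) (||v_1|| = 1).

λ_1 = 16.9083,  λ_2 = 6.0917;  v_1 ≈ (0.2898, -0.9571)


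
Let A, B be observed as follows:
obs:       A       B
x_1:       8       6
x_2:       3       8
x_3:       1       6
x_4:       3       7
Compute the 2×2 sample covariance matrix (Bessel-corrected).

Step 1 — column means:
  mean(A) = (8 + 3 + 1 + 3) / 4 = 15/4 = 3.75
  mean(B) = (6 + 8 + 6 + 7) / 4 = 27/4 = 6.75

Step 2 — sample covariance S[i,j] = (1/(n-1)) · Σ_k (x_{k,i} - mean_i) · (x_{k,j} - mean_j), with n-1 = 3.
  S[A,A] = ((4.25)·(4.25) + (-0.75)·(-0.75) + (-2.75)·(-2.75) + (-0.75)·(-0.75)) / 3 = 26.75/3 = 8.9167
  S[A,B] = ((4.25)·(-0.75) + (-0.75)·(1.25) + (-2.75)·(-0.75) + (-0.75)·(0.25)) / 3 = -2.25/3 = -0.75
  S[B,B] = ((-0.75)·(-0.75) + (1.25)·(1.25) + (-0.75)·(-0.75) + (0.25)·(0.25)) / 3 = 2.75/3 = 0.9167

S is symmetric (S[j,i] = S[i,j]). Assembling:

S = [[8.9167, -0.75],
 [-0.75, 0.9167]]


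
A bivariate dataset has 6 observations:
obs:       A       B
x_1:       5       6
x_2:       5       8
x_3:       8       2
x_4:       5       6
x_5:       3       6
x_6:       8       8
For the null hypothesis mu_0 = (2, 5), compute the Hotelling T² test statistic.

Step 1 — sample mean vector:
  mean(A) = (5 + 5 + 8 + 5 + 3 + 8) / 6 = 34/6 = 5.6667
  mean(B) = (6 + 8 + 2 + 6 + 6 + 8) / 6 = 36/6 = 6
  x̄ = (5.6667, 6),  deviation x̄ - mu_0 = (5.6667, 6) - (2, 5) = (3.6667, 1).

Step 2 — sample covariance matrix, S[i,j] = (1/(n-1)) · Σ_k (x_{k,i} - mean_i) · (x_{k,j} - mean_j), divisor n-1 = 5:
  S[A,A] = ((-0.6667)·(-0.6667) + (-0.6667)·(-0.6667) + (2.3333)·(2.3333) + (-0.6667)·(-0.6667) + (-2.6667)·(-2.6667) + (2.3333)·(2.3333)) / 5 = 19.3333/5 = 3.8667
  S[A,B] = ((-0.6667)·(0) + (-0.6667)·(2) + (2.3333)·(-4) + (-0.6667)·(0) + (-2.6667)·(0) + (2.3333)·(2)) / 5 = -6/5 = -1.2
  S[B,B] = ((0)·(0) + (2)·(2) + (-4)·(-4) + (0)·(0) + (0)·(0) + (2)·(2)) / 5 = 24/5 = 4.8
  S = [[3.8667, -1.2],
 [-1.2, 4.8]].

Step 3 — invert S. det(S) = 3.8667·4.8 - (-1.2)² = 17.12.
  S^{-1} = (1/det) · [[d, -b], [-b, a]] = [[0.2804, 0.0701],
 [0.0701, 0.2259]].

Step 4 — quadratic form (x̄ - mu_0)^T · S^{-1} · (x̄ - mu_0):
  S^{-1} · (x̄ - mu_0) = (1.0981, 0.4829),
  (x̄ - mu_0)^T · [...] = (3.6667)·(1.0981) + (1)·(0.4829) = 4.5093.

Step 5 — scale by n: T² = 6 · 4.5093 = 27.0561.

T² ≈ 27.0561


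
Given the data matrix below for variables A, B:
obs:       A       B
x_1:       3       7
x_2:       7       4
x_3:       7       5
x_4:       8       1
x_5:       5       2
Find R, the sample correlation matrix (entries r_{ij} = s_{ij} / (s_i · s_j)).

Step 1 — column means:
  mean(A) = (3 + 7 + 7 + 8 + 5) / 5 = 30/5 = 6
  mean(B) = (7 + 4 + 5 + 1 + 2) / 5 = 19/5 = 3.8

Step 2 — sample variances and covariances s[i,j] = (1/(n-1)) · Σ_k (x_{k,i} - mean_i) · (x_{k,j} - mean_j), with n-1 = 4:
  s[A,A] = ((-3)·(-3) + (1)·(1) + (1)·(1) + (2)·(2) + (-1)·(-1)) / 4 = 16/4 = 4
  s[A,B] = ((-3)·(3.2) + (1)·(0.2) + (1)·(1.2) + (2)·(-2.8) + (-1)·(-1.8)) / 4 = -12/4 = -3
  s[B,B] = ((3.2)·(3.2) + (0.2)·(0.2) + (1.2)·(1.2) + (-2.8)·(-2.8) + (-1.8)·(-1.8)) / 4 = 22.8/4 = 5.7
  Sample standard deviations s_i = √(s[i,i]):
  s(A) = √(4) = 2
  s(B) = √(5.7) = 2.3875

Step 3 — r_{ij} = s_{ij} / (s_i · s_j):
  r[A,A] = 1 (diagonal).
  r[A,B] = -3 / (2 · 2.3875) = -3 / 4.7749 = -0.6283
  r[B,B] = 1 (diagonal).

R is symmetric with unit diagonal. Assembling:

R = [[1, -0.6283],
 [-0.6283, 1]]


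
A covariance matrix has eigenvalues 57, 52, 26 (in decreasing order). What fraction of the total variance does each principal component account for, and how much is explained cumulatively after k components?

Step 1 — total variance = trace(Sigma) = Σ λ_i = 57 + 52 + 26 = 135.

Step 2 — fraction explained by component i = λ_i / Σ λ:
  PC1: 57/135 = 0.4222
  PC2: 52/135 = 0.3852
  PC3: 26/135 = 0.1926

Step 3 — cumulative fraction after k components = (λ_1 + ... + λ_k) / Σ λ:
  k = 1: 57/135 = 0.4222
  k = 2: (57 + 52)/135 = 109/135 = 0.8074
  k = 3: (57 + 52 + 26)/135 = 135/135 = 1

Summary (fraction, with percent):

explained: PC1 0.4222 (42.22%), PC2 0.3852 (38.52%), PC3 0.1926 (19.26%);  cumulative: 0.4222, 0.8074, 1


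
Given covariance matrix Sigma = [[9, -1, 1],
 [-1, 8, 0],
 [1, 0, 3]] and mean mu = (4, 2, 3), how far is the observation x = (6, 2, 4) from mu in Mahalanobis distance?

Step 1 — centre the observation: (x - mu) = (2, 0, 1).

Step 2 — invert Sigma (cofactor / det for 3×3, or solve directly):
  Sigma^{-1} = [[0.1171, 0.0146, -0.039],
 [0.0146, 0.1268, -0.0049],
 [-0.039, -0.0049, 0.3463]].

Step 3 — form the quadratic (x - mu)^T · Sigma^{-1} · (x - mu):
  Sigma^{-1} · (x - mu) = (0.1951, 0.0244, 0.2683).
  (x - mu)^T · [Sigma^{-1} · (x - mu)] = (2)·(0.1951) + (0)·(0.0244) + (1)·(0.2683) = 0.6585.

Step 4 — take square root: d = √(0.6585) ≈ 0.8115.

d(x, mu) = √(0.6585) ≈ 0.8115


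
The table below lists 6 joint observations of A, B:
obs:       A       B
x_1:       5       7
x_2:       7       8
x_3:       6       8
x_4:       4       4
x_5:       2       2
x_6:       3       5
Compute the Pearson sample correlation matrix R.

Step 1 — column means:
  mean(A) = (5 + 7 + 6 + 4 + 2 + 3) / 6 = 27/6 = 4.5
  mean(B) = (7 + 8 + 8 + 4 + 2 + 5) / 6 = 34/6 = 5.6667

Step 2 — sample variances and covariances s[i,j] = (1/(n-1)) · Σ_k (x_{k,i} - mean_i) · (x_{k,j} - mean_j), with n-1 = 5:
  s[A,A] = ((0.5)·(0.5) + (2.5)·(2.5) + (1.5)·(1.5) + (-0.5)·(-0.5) + (-2.5)·(-2.5) + (-1.5)·(-1.5)) / 5 = 17.5/5 = 3.5
  s[A,B] = ((0.5)·(1.3333) + (2.5)·(2.3333) + (1.5)·(2.3333) + (-0.5)·(-1.6667) + (-2.5)·(-3.6667) + (-1.5)·(-0.6667)) / 5 = 21/5 = 4.2
  s[B,B] = ((1.3333)·(1.3333) + (2.3333)·(2.3333) + (2.3333)·(2.3333) + (-1.6667)·(-1.6667) + (-3.6667)·(-3.6667) + (-0.6667)·(-0.6667)) / 5 = 29.3333/5 = 5.8667
  Sample standard deviations s_i = √(s[i,i]):
  s(A) = √(3.5) = 1.8708
  s(B) = √(5.8667) = 2.4221

Step 3 — r_{ij} = s_{ij} / (s_i · s_j):
  r[A,A] = 1 (diagonal).
  r[A,B] = 4.2 / (1.8708 · 2.4221) = 4.2 / 4.5314 = 0.9269
  r[B,B] = 1 (diagonal).

R is symmetric with unit diagonal. Assembling:

R = [[1, 0.9269],
 [0.9269, 1]]


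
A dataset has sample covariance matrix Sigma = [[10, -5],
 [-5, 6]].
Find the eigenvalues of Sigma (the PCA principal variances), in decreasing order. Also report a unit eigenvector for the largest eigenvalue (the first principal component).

Step 1 — characteristic polynomial of 2×2 Sigma:
  det(Sigma - λI) = λ² - trace · λ + det = 0.
  trace = 10 + 6 = 16, det = 10·6 - (-5)² = 35.
Step 2 — discriminant:
  Δ = trace² - 4·det = 256 - 140 = 116.
Step 3 — eigenvalues:
  λ = (trace ± √Δ)/2 = (16 ± 10.7703)/2,
  λ_1 = 13.3852,  λ_2 = 2.6148.

Step 4 — unit eigenvector for λ_1: solve (Sigma - λ_1 I)v = 0. First row:
  (10 - 13.3852)·v_x + (-5)·v_y = 0, i.e. (-3.3852)·v_x + (-5)·v_y = 0,
  so v ∝ (b, λ_1 - a) = (-5, 3.3852); multiply by -1 so the first entry is positive: u = (5, -3.3852).
  ||u|| = √((5)² + (-3.3852)²) = √(36.4593) ≈ 6.0382,
  v_1 = u/||u|| ≈ (0.8281, -0.5606) (||v_1|| = 1).

λ_1 = 13.3852,  λ_2 = 2.6148;  v_1 ≈ (0.8281, -0.5606)


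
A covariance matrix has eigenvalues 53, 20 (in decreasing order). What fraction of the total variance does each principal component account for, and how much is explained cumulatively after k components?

Step 1 — total variance = trace(Sigma) = Σ λ_i = 53 + 20 = 73.

Step 2 — fraction explained by component i = λ_i / Σ λ:
  PC1: 53/73 = 0.726
  PC2: 20/73 = 0.274

Step 3 — cumulative fraction after k components = (λ_1 + ... + λ_k) / Σ λ:
  k = 1: 53/73 = 0.726
  k = 2: (53 + 20)/73 = 73/73 = 1

Summary (fraction, with percent):

explained: PC1 0.726 (72.6%), PC2 0.274 (27.4%);  cumulative: 0.726, 1


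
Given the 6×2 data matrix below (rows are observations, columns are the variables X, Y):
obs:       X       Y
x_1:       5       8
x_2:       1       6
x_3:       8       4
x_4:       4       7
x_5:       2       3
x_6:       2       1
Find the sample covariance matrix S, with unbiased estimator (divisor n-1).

Step 1 — column means:
  mean(X) = (5 + 1 + 8 + 4 + 2 + 2) / 6 = 22/6 = 3.6667
  mean(Y) = (8 + 6 + 4 + 7 + 3 + 1) / 6 = 29/6 = 4.8333

Step 2 — sample covariance S[i,j] = (1/(n-1)) · Σ_k (x_{k,i} - mean_i) · (x_{k,j} - mean_j), with n-1 = 5.
  S[X,X] = ((1.3333)·(1.3333) + (-2.6667)·(-2.6667) + (4.3333)·(4.3333) + (0.3333)·(0.3333) + (-1.6667)·(-1.6667) + (-1.6667)·(-1.6667)) / 5 = 33.3333/5 = 6.6667
  S[X,Y] = ((1.3333)·(3.1667) + (-2.6667)·(1.1667) + (4.3333)·(-0.8333) + (0.3333)·(2.1667) + (-1.6667)·(-1.8333) + (-1.6667)·(-3.8333)) / 5 = 7.6667/5 = 1.5333
  S[Y,Y] = ((3.1667)·(3.1667) + (1.1667)·(1.1667) + (-0.8333)·(-0.8333) + (2.1667)·(2.1667) + (-1.8333)·(-1.8333) + (-3.8333)·(-3.8333)) / 5 = 34.8333/5 = 6.9667

S is symmetric (S[j,i] = S[i,j]). Assembling:

S = [[6.6667, 1.5333],
 [1.5333, 6.9667]]


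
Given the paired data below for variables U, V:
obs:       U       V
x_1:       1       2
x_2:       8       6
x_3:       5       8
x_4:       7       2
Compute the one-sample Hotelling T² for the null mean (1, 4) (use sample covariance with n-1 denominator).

Step 1 — sample mean vector:
  mean(U) = (1 + 8 + 5 + 7) / 4 = 21/4 = 5.25
  mean(V) = (2 + 6 + 8 + 2) / 4 = 18/4 = 4.5
  x̄ = (5.25, 4.5),  deviation x̄ - mu_0 = (5.25, 4.5) - (1, 4) = (4.25, 0.5).

Step 2 — sample covariance matrix, S[i,j] = (1/(n-1)) · Σ_k (x_{k,i} - mean_i) · (x_{k,j} - mean_j), divisor n-1 = 3:
  S[U,U] = ((-4.25)·(-4.25) + (2.75)·(2.75) + (-0.25)·(-0.25) + (1.75)·(1.75)) / 3 = 28.75/3 = 9.5833
  S[U,V] = ((-4.25)·(-2.5) + (2.75)·(1.5) + (-0.25)·(3.5) + (1.75)·(-2.5)) / 3 = 9.5/3 = 3.1667
  S[V,V] = ((-2.5)·(-2.5) + (1.5)·(1.5) + (3.5)·(3.5) + (-2.5)·(-2.5)) / 3 = 27/3 = 9
  S = [[9.5833, 3.1667],
 [3.1667, 9]].

Step 3 — invert S. det(S) = 9.5833·9 - (3.1667)² = 76.2222.
  S^{-1} = (1/det) · [[d, -b], [-b, a]] = [[0.1181, -0.0415],
 [-0.0415, 0.1257]].

Step 4 — quadratic form (x̄ - mu_0)^T · S^{-1} · (x̄ - mu_0):
  S^{-1} · (x̄ - mu_0) = (0.481, -0.1137),
  (x̄ - mu_0)^T · [...] = (4.25)·(0.481) + (0.5)·(-0.1137) = 1.9876.

Step 5 — scale by n: T² = 4 · 1.9876 = 7.9504.

T² ≈ 7.9504


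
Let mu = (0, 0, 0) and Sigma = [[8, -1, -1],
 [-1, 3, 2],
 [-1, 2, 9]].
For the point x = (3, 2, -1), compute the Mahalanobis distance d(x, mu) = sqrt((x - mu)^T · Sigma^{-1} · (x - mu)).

Step 1 — centre the observation: (x - mu) = (3, 2, -1).

Step 2 — invert Sigma (cofactor / det for 3×3, or solve directly):
  Sigma^{-1} = [[0.1307, 0.0398, 0.0057],
 [0.0398, 0.4034, -0.0852],
 [0.0057, -0.0852, 0.1307]].

Step 3 — form the quadratic (x - mu)^T · Sigma^{-1} · (x - mu):
  Sigma^{-1} · (x - mu) = (0.4659, 1.0114, -0.2841).
  (x - mu)^T · [Sigma^{-1} · (x - mu)] = (3)·(0.4659) + (2)·(1.0114) + (-1)·(-0.2841) = 3.7045.

Step 4 — take square root: d = √(3.7045) ≈ 1.9247.

d(x, mu) = √(3.7045) ≈ 1.9247


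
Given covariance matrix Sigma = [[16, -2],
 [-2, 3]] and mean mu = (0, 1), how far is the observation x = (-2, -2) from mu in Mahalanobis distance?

Step 1 — centre the observation: (x - mu) = (-2, -3).

Step 2 — invert Sigma. det(Sigma) = 16·3 - (-2)² = 44.
  Sigma^{-1} = (1/det) · [[d, -b], [-b, a]] = [[0.0682, 0.0455],
 [0.0455, 0.3636]].

Step 3 — form the quadratic (x - mu)^T · Sigma^{-1} · (x - mu):
  Sigma^{-1} · (x - mu) = (-0.2727, -1.1818).
  (x - mu)^T · [Sigma^{-1} · (x - mu)] = (-2)·(-0.2727) + (-3)·(-1.1818) = 4.0909.

Step 4 — take square root: d = √(4.0909) ≈ 2.0226.

d(x, mu) = √(4.0909) ≈ 2.0226


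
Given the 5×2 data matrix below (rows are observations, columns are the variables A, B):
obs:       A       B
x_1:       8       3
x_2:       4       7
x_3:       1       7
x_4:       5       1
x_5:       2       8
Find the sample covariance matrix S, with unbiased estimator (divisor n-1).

Step 1 — column means:
  mean(A) = (8 + 4 + 1 + 5 + 2) / 5 = 20/5 = 4
  mean(B) = (3 + 7 + 7 + 1 + 8) / 5 = 26/5 = 5.2

Step 2 — sample covariance S[i,j] = (1/(n-1)) · Σ_k (x_{k,i} - mean_i) · (x_{k,j} - mean_j), with n-1 = 4.
  S[A,A] = ((4)·(4) + (0)·(0) + (-3)·(-3) + (1)·(1) + (-2)·(-2)) / 4 = 30/4 = 7.5
  S[A,B] = ((4)·(-2.2) + (0)·(1.8) + (-3)·(1.8) + (1)·(-4.2) + (-2)·(2.8)) / 4 = -24/4 = -6
  S[B,B] = ((-2.2)·(-2.2) + (1.8)·(1.8) + (1.8)·(1.8) + (-4.2)·(-4.2) + (2.8)·(2.8)) / 4 = 36.8/4 = 9.2

S is symmetric (S[j,i] = S[i,j]). Assembling:

S = [[7.5, -6],
 [-6, 9.2]]


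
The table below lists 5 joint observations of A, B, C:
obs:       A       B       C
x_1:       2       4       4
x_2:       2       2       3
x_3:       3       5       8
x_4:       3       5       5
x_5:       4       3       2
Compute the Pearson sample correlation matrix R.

Step 1 — column means:
  mean(A) = (2 + 2 + 3 + 3 + 4) / 5 = 14/5 = 2.8
  mean(B) = (4 + 2 + 5 + 5 + 3) / 5 = 19/5 = 3.8
  mean(C) = (4 + 3 + 8 + 5 + 2) / 5 = 22/5 = 4.4

Step 2 — sample variances and covariances s[i,j] = (1/(n-1)) · Σ_k (x_{k,i} - mean_i) · (x_{k,j} - mean_j), with n-1 = 4:
  s[A,A] = ((-0.8)·(-0.8) + (-0.8)·(-0.8) + (0.2)·(0.2) + (0.2)·(0.2) + (1.2)·(1.2)) / 4 = 2.8/4 = 0.7
  s[A,B] = ((-0.8)·(0.2) + (-0.8)·(-1.8) + (0.2)·(1.2) + (0.2)·(1.2) + (1.2)·(-0.8)) / 4 = 0.8/4 = 0.2
  s[A,C] = ((-0.8)·(-0.4) + (-0.8)·(-1.4) + (0.2)·(3.6) + (0.2)·(0.6) + (1.2)·(-2.4)) / 4 = -0.6/4 = -0.15
  s[B,B] = ((0.2)·(0.2) + (-1.8)·(-1.8) + (1.2)·(1.2) + (1.2)·(1.2) + (-0.8)·(-0.8)) / 4 = 6.8/4 = 1.7
  s[B,C] = ((0.2)·(-0.4) + (-1.8)·(-1.4) + (1.2)·(3.6) + (1.2)·(0.6) + (-0.8)·(-2.4)) / 4 = 9.4/4 = 2.35
  s[C,C] = ((-0.4)·(-0.4) + (-1.4)·(-1.4) + (3.6)·(3.6) + (0.6)·(0.6) + (-2.4)·(-2.4)) / 4 = 21.2/4 = 5.3
  Sample standard deviations s_i = √(s[i,i]):
  s(A) = √(0.7) = 0.8367
  s(B) = √(1.7) = 1.3038
  s(C) = √(5.3) = 2.3022

Step 3 — r_{ij} = s_{ij} / (s_i · s_j):
  r[A,A] = 1 (diagonal).
  r[A,B] = 0.2 / (0.8367 · 1.3038) = 0.2 / 1.0909 = 0.1833
  r[A,C] = -0.15 / (0.8367 · 2.3022) = -0.15 / 1.9261 = -0.0779
  r[B,B] = 1 (diagonal).
  r[B,C] = 2.35 / (1.3038 · 2.3022) = 2.35 / 3.0017 = 0.7829
  r[C,C] = 1 (diagonal).

R is symmetric with unit diagonal. Assembling:

R = [[1, 0.1833, -0.0779],
 [0.1833, 1, 0.7829],
 [-0.0779, 0.7829, 1]]


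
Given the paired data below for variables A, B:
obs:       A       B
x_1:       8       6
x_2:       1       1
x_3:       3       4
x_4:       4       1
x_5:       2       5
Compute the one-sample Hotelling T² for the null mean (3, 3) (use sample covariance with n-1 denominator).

Step 1 — sample mean vector:
  mean(A) = (8 + 1 + 3 + 4 + 2) / 5 = 18/5 = 3.6
  mean(B) = (6 + 1 + 4 + 1 + 5) / 5 = 17/5 = 3.4
  x̄ = (3.6, 3.4),  deviation x̄ - mu_0 = (3.6, 3.4) - (3, 3) = (0.6, 0.4).

Step 2 — sample covariance matrix, S[i,j] = (1/(n-1)) · Σ_k (x_{k,i} - mean_i) · (x_{k,j} - mean_j), divisor n-1 = 4:
  S[A,A] = ((4.4)·(4.4) + (-2.6)·(-2.6) + (-0.6)·(-0.6) + (0.4)·(0.4) + (-1.6)·(-1.6)) / 4 = 29.2/4 = 7.3
  S[A,B] = ((4.4)·(2.6) + (-2.6)·(-2.4) + (-0.6)·(0.6) + (0.4)·(-2.4) + (-1.6)·(1.6)) / 4 = 13.8/4 = 3.45
  S[B,B] = ((2.6)·(2.6) + (-2.4)·(-2.4) + (0.6)·(0.6) + (-2.4)·(-2.4) + (1.6)·(1.6)) / 4 = 21.2/4 = 5.3
  S = [[7.3, 3.45],
 [3.45, 5.3]].

Step 3 — invert S. det(S) = 7.3·5.3 - (3.45)² = 26.7875.
  S^{-1} = (1/det) · [[d, -b], [-b, a]] = [[0.1979, -0.1288],
 [-0.1288, 0.2725]].

Step 4 — quadratic form (x̄ - mu_0)^T · S^{-1} · (x̄ - mu_0):
  S^{-1} · (x̄ - mu_0) = (0.0672, 0.0317),
  (x̄ - mu_0)^T · [...] = (0.6)·(0.0672) + (0.4)·(0.0317) = 0.053.

Step 5 — scale by n: T² = 5 · 0.053 = 0.265.

T² ≈ 0.265


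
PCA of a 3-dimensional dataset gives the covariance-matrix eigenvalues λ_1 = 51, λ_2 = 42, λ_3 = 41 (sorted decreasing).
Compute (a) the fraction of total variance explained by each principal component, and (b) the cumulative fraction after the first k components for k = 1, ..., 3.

Step 1 — total variance = trace(Sigma) = Σ λ_i = 51 + 42 + 41 = 134.

Step 2 — fraction explained by component i = λ_i / Σ λ:
  PC1: 51/134 = 0.3806
  PC2: 42/134 = 0.3134
  PC3: 41/134 = 0.306

Step 3 — cumulative fraction after k components = (λ_1 + ... + λ_k) / Σ λ:
  k = 1: 51/134 = 0.3806
  k = 2: (51 + 42)/134 = 93/134 = 0.694
  k = 3: (51 + 42 + 41)/134 = 134/134 = 1

Summary (fraction, with percent):

explained: PC1 0.3806 (38.06%), PC2 0.3134 (31.34%), PC3 0.306 (30.6%);  cumulative: 0.3806, 0.694, 1


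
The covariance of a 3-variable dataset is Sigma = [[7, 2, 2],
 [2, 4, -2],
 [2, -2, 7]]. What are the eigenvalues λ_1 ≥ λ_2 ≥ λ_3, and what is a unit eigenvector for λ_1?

Step 1 — characteristic polynomial p(λ) = det(λI - Sigma) = λ³ - tr·λ² + c_1·λ - det, where tr = trace, c_1 = sum of the principal 2×2 minors, det = det(Sigma):
  tr = 7 + 4 + 7 = 18,
  c_1 = (7·4 - (2)²) + (7·7 - (2)²) + (4·7 - (-2)²) = 24 + 45 + 24 = 93,
  det = 7·(4·7 - (-2)²) - (2)·((2)·7 - (-2)·(2)) + (2)·((2)·(-2) - 4·(2)) = 7·(24) - (2)·(18) + (2)·(-12) = 108.
  So p(λ) = λ³ - 18λ² + 93λ - 108.
Step 2 — look for an integer root (rational root theorem: any rational root is an integer divisor of 108). Testing λ = 9:
  p(9) = 729 - 1458 + 837 - 108 = 0  ✓
  Dividing out (λ - 9): p(λ) = (λ - 9)(λ² - 9λ + 12).
Step 3 — remaining eigenvalues from the quadratic λ² - 9λ + 12 = 0:
  Δ = 9² - 4·12 = 81 - 48 = 33,  λ = (9 ± √33)/2 = (9 ± 5.7446)/2 ≈ 7.3723 or 1.6277.
  Sorted: λ_1 = 9,  λ_2 = 7.3723,  λ_3 = 1.6277  (check: sum = 18 = tr ✓).

Step 4 — unit eigenvector for λ_1 = 9: v spans the null space of (Sigma - λ_1 I), whose rows are
  r_1 = (-2, 2, 2),  r_2 = (2, -5, -2),  r_3 = (2, -2, -2).
  v is orthogonal to every row, so take v ∝ r_1 × r_2 = ((2)·(-2) - (2)·(-5), (2)·(2) - (-2)·(-2), (-2)·(-5) - (2)·(2)) = (6, 0, 6).
  Rescale (divide by 6): u = (1, 0, 1).
  ||u|| = √((1)² + (0)² + (1)²) = √(2) ≈ 1.4142,  v_1 = u/||u|| ≈ (0.7071, 0, 0.7071) (||v_1|| = 1).

λ_1 = 9,  λ_2 = 7.3723,  λ_3 = 1.6277;  v_1 ≈ (0.7071, 0, 0.7071)


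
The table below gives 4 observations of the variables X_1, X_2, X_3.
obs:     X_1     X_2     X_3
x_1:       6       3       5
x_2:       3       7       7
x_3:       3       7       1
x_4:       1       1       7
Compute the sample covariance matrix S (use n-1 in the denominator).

Step 1 — column means:
  mean(X_1) = (6 + 3 + 3 + 1) / 4 = 13/4 = 3.25
  mean(X_2) = (3 + 7 + 7 + 1) / 4 = 18/4 = 4.5
  mean(X_3) = (5 + 7 + 1 + 7) / 4 = 20/4 = 5

Step 2 — sample covariance S[i,j] = (1/(n-1)) · Σ_k (x_{k,i} - mean_i) · (x_{k,j} - mean_j), with n-1 = 3.
  S[X_1,X_1] = ((2.75)·(2.75) + (-0.25)·(-0.25) + (-0.25)·(-0.25) + (-2.25)·(-2.25)) / 3 = 12.75/3 = 4.25
  S[X_1,X_2] = ((2.75)·(-1.5) + (-0.25)·(2.5) + (-0.25)·(2.5) + (-2.25)·(-3.5)) / 3 = 2.5/3 = 0.8333
  S[X_1,X_3] = ((2.75)·(0) + (-0.25)·(2) + (-0.25)·(-4) + (-2.25)·(2)) / 3 = -4/3 = -1.3333
  S[X_2,X_2] = ((-1.5)·(-1.5) + (2.5)·(2.5) + (2.5)·(2.5) + (-3.5)·(-3.5)) / 3 = 27/3 = 9
  S[X_2,X_3] = ((-1.5)·(0) + (2.5)·(2) + (2.5)·(-4) + (-3.5)·(2)) / 3 = -12/3 = -4
  S[X_3,X_3] = ((0)·(0) + (2)·(2) + (-4)·(-4) + (2)·(2)) / 3 = 24/3 = 8

S is symmetric (S[j,i] = S[i,j]). Assembling:

S = [[4.25, 0.8333, -1.3333],
 [0.8333, 9, -4],
 [-1.3333, -4, 8]]


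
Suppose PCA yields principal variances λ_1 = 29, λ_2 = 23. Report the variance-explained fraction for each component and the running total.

Step 1 — total variance = trace(Sigma) = Σ λ_i = 29 + 23 = 52.

Step 2 — fraction explained by component i = λ_i / Σ λ:
  PC1: 29/52 = 0.5577
  PC2: 23/52 = 0.4423

Step 3 — cumulative fraction after k components = (λ_1 + ... + λ_k) / Σ λ:
  k = 1: 29/52 = 0.5577
  k = 2: (29 + 23)/52 = 52/52 = 1

Summary (fraction, with percent):

explained: PC1 0.5577 (55.77%), PC2 0.4423 (44.23%);  cumulative: 0.5577, 1


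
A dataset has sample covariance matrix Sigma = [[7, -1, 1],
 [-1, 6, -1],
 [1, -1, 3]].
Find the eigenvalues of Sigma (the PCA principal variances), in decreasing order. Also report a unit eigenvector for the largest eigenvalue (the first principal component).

Step 1 — characteristic polynomial p(λ) = det(λI - Sigma) = λ³ - tr·λ² + c_1·λ - det, where tr = trace, c_1 = sum of the principal 2×2 minors, det = det(Sigma):
  tr = 7 + 6 + 3 = 16,
  c_1 = (7·6 - (-1)²) + (7·3 - (1)²) + (6·3 - (-1)²) = 41 + 20 + 17 = 78,
  det = 7·(6·3 - (-1)²) - (-1)·((-1)·3 - (-1)·(1)) + (1)·((-1)·(-1) - 6·(1)) = 7·(17) - (-1)·(-2) + (1)·(-5) = 112.
  So p(λ) = λ³ - 16λ² + 78λ - 112.
Step 2 — look for an integer root (rational root theorem: any rational root is an integer divisor of 112). Testing λ = 8:
  p(8) = 512 - 1024 + 624 - 112 = 0  ✓
  Dividing out (λ - 8): p(λ) = (λ - 8)(λ² - 8λ + 14).
Step 3 — remaining eigenvalues from the quadratic λ² - 8λ + 14 = 0:
  Δ = 8² - 4·14 = 64 - 56 = 8,  λ = (8 ± √8)/2 = (8 ± 2.8284)/2 ≈ 5.4142 or 2.5858.
  Sorted: λ_1 = 8,  λ_2 = 5.4142,  λ_3 = 2.5858  (check: sum = 16 = tr ✓).

Step 4 — unit eigenvector for λ_1 = 8: v spans the null space of (Sigma - λ_1 I), whose rows are
  r_1 = (-1, -1, 1),  r_2 = (-1, -2, -1),  r_3 = (1, -1, -5).
  v is orthogonal to every row, so take v ∝ r_1 × r_2 = ((-1)·(-1) - (1)·(-2), (1)·(-1) - (-1)·(-1), (-1)·(-2) - (-1)·(-1)) = (3, -2, 1).
  Let u = (3, -2, 1).
  ||u|| = √((3)² + (-2)² + (1)²) = √(14) ≈ 3.7417,  v_1 = u/||u|| ≈ (0.8018, -0.5345, 0.2673) (||v_1|| = 1).

λ_1 = 8,  λ_2 = 5.4142,  λ_3 = 2.5858;  v_1 ≈ (0.8018, -0.5345, 0.2673)


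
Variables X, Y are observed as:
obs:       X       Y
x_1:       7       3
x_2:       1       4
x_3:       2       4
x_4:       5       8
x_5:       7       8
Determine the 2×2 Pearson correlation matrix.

Step 1 — column means:
  mean(X) = (7 + 1 + 2 + 5 + 7) / 5 = 22/5 = 4.4
  mean(Y) = (3 + 4 + 4 + 8 + 8) / 5 = 27/5 = 5.4

Step 2 — sample variances and covariances s[i,j] = (1/(n-1)) · Σ_k (x_{k,i} - mean_i) · (x_{k,j} - mean_j), with n-1 = 4:
  s[X,X] = ((2.6)·(2.6) + (-3.4)·(-3.4) + (-2.4)·(-2.4) + (0.6)·(0.6) + (2.6)·(2.6)) / 4 = 31.2/4 = 7.8
  s[X,Y] = ((2.6)·(-2.4) + (-3.4)·(-1.4) + (-2.4)·(-1.4) + (0.6)·(2.6) + (2.6)·(2.6)) / 4 = 10.2/4 = 2.55
  s[Y,Y] = ((-2.4)·(-2.4) + (-1.4)·(-1.4) + (-1.4)·(-1.4) + (2.6)·(2.6) + (2.6)·(2.6)) / 4 = 23.2/4 = 5.8
  Sample standard deviations s_i = √(s[i,i]):
  s(X) = √(7.8) = 2.7928
  s(Y) = √(5.8) = 2.4083

Step 3 — r_{ij} = s_{ij} / (s_i · s_j):
  r[X,X] = 1 (diagonal).
  r[X,Y] = 2.55 / (2.7928 · 2.4083) = 2.55 / 6.7261 = 0.3791
  r[Y,Y] = 1 (diagonal).

R is symmetric with unit diagonal. Assembling:

R = [[1, 0.3791],
 [0.3791, 1]]


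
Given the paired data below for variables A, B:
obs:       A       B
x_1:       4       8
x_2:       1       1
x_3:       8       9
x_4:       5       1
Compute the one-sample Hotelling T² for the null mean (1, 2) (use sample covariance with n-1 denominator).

Step 1 — sample mean vector:
  mean(A) = (4 + 1 + 8 + 5) / 4 = 18/4 = 4.5
  mean(B) = (8 + 1 + 9 + 1) / 4 = 19/4 = 4.75
  x̄ = (4.5, 4.75),  deviation x̄ - mu_0 = (4.5, 4.75) - (1, 2) = (3.5, 2.75).

Step 2 — sample covariance matrix, S[i,j] = (1/(n-1)) · Σ_k (x_{k,i} - mean_i) · (x_{k,j} - mean_j), divisor n-1 = 3:
  S[A,A] = ((-0.5)·(-0.5) + (-3.5)·(-3.5) + (3.5)·(3.5) + (0.5)·(0.5)) / 3 = 25/3 = 8.3333
  S[A,B] = ((-0.5)·(3.25) + (-3.5)·(-3.75) + (3.5)·(4.25) + (0.5)·(-3.75)) / 3 = 24.5/3 = 8.1667
  S[B,B] = ((3.25)·(3.25) + (-3.75)·(-3.75) + (4.25)·(4.25) + (-3.75)·(-3.75)) / 3 = 56.75/3 = 18.9167
  S = [[8.3333, 8.1667],
 [8.1667, 18.9167]].

Step 3 — invert S. det(S) = 8.3333·18.9167 - (8.1667)² = 90.9444.
  S^{-1} = (1/det) · [[d, -b], [-b, a]] = [[0.208, -0.0898],
 [-0.0898, 0.0916]].

Step 4 — quadratic form (x̄ - mu_0)^T · S^{-1} · (x̄ - mu_0):
  S^{-1} · (x̄ - mu_0) = (0.4811, -0.0623),
  (x̄ - mu_0)^T · [...] = (3.5)·(0.4811) + (2.75)·(-0.0623) = 1.5124.

Step 5 — scale by n: T² = 4 · 1.5124 = 6.0495.

T² ≈ 6.0495


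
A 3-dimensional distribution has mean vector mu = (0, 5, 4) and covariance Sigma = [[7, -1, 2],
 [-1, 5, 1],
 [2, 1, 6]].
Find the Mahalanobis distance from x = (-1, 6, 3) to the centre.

Step 1 — centre the observation: (x - mu) = (-1, 1, -1).

Step 2 — invert Sigma (cofactor / det for 3×3, or solve directly):
  Sigma^{-1} = [[0.1676, 0.0462, -0.0636],
 [0.0462, 0.2197, -0.052],
 [-0.0636, -0.052, 0.1965]].

Step 3 — form the quadratic (x - mu)^T · Sigma^{-1} · (x - mu):
  Sigma^{-1} · (x - mu) = (-0.0578, 0.2254, -0.185).
  (x - mu)^T · [Sigma^{-1} · (x - mu)] = (-1)·(-0.0578) + (1)·(0.2254) + (-1)·(-0.185) = 0.4682.

Step 4 — take square root: d = √(0.4682) ≈ 0.6843.

d(x, mu) = √(0.4682) ≈ 0.6843


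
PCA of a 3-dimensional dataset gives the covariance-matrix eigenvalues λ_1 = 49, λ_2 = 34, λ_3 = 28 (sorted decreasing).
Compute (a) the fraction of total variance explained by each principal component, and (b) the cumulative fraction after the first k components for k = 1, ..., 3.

Step 1 — total variance = trace(Sigma) = Σ λ_i = 49 + 34 + 28 = 111.

Step 2 — fraction explained by component i = λ_i / Σ λ:
  PC1: 49/111 = 0.4414
  PC2: 34/111 = 0.3063
  PC3: 28/111 = 0.2523

Step 3 — cumulative fraction after k components = (λ_1 + ... + λ_k) / Σ λ:
  k = 1: 49/111 = 0.4414
  k = 2: (49 + 34)/111 = 83/111 = 0.7477
  k = 3: (49 + 34 + 28)/111 = 111/111 = 1

Summary (fraction, with percent):

explained: PC1 0.4414 (44.14%), PC2 0.3063 (30.63%), PC3 0.2523 (25.23%);  cumulative: 0.4414, 0.7477, 1


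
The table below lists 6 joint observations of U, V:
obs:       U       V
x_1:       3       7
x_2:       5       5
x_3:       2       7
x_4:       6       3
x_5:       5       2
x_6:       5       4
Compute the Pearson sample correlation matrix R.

Step 1 — column means:
  mean(U) = (3 + 5 + 2 + 6 + 5 + 5) / 6 = 26/6 = 4.3333
  mean(V) = (7 + 5 + 7 + 3 + 2 + 4) / 6 = 28/6 = 4.6667

Step 2 — sample variances and covariances s[i,j] = (1/(n-1)) · Σ_k (x_{k,i} - mean_i) · (x_{k,j} - mean_j), with n-1 = 5:
  s[U,U] = ((-1.3333)·(-1.3333) + (0.6667)·(0.6667) + (-2.3333)·(-2.3333) + (1.6667)·(1.6667) + (0.6667)·(0.6667) + (0.6667)·(0.6667)) / 5 = 11.3333/5 = 2.2667
  s[U,V] = ((-1.3333)·(2.3333) + (0.6667)·(0.3333) + (-2.3333)·(2.3333) + (1.6667)·(-1.6667) + (0.6667)·(-2.6667) + (0.6667)·(-0.6667)) / 5 = -13.3333/5 = -2.6667
  s[V,V] = ((2.3333)·(2.3333) + (0.3333)·(0.3333) + (2.3333)·(2.3333) + (-1.6667)·(-1.6667) + (-2.6667)·(-2.6667) + (-0.6667)·(-0.6667)) / 5 = 21.3333/5 = 4.2667
  Sample standard deviations s_i = √(s[i,i]):
  s(U) = √(2.2667) = 1.5055
  s(V) = √(4.2667) = 2.0656

Step 3 — r_{ij} = s_{ij} / (s_i · s_j):
  r[U,U] = 1 (diagonal).
  r[U,V] = -2.6667 / (1.5055 · 2.0656) = -2.6667 / 3.1098 = -0.8575
  r[V,V] = 1 (diagonal).

R is symmetric with unit diagonal. Assembling:

R = [[1, -0.8575],
 [-0.8575, 1]]
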